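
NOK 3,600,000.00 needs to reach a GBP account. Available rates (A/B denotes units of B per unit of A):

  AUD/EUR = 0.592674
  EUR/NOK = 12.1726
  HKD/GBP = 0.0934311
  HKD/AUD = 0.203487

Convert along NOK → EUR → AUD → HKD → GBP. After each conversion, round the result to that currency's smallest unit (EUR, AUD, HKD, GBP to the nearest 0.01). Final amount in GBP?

NOK 3,600,000.00 ÷ 12.1726 = EUR 295,746.18
EUR 295,746.18 ÷ 0.592674 = AUD 499,003.13
AUD 499,003.13 ÷ 0.203487 = HKD 2,452,260.49
HKD 2,452,260.49 × 0.0934311 = GBP 229,117.40

GBP 229,117.40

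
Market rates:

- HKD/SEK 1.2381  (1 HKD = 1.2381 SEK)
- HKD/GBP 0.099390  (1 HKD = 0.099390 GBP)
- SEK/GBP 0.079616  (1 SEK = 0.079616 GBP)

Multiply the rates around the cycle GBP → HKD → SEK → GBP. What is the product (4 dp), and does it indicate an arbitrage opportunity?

0.9918 (arbitrage exists)

Around GBP → HKD → SEK → GBP: 1 ÷ 0.099390 × 1.2381 × 0.079616 = 0.991776
Product < 1; profitable direction is GBP → SEK → HKD → GBP.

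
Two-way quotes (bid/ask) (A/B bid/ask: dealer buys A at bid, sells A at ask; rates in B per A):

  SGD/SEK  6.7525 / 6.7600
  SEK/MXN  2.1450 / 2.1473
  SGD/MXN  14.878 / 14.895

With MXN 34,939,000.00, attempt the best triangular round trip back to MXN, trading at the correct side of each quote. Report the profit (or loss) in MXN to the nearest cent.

Best loop MXN → SEK → SGD → MXN:
MXN 34,939,000.00 ÷ 2.1473 (buy SEK at ask) = SEK 16,271,131.19
SEK 16,271,131.19 ÷ 6.7600 (buy SGD at ask) = SGD 2,406,972.07
SGD 2,406,972.07 × 14.878 (sell SGD at bid) = MXN 35,810,930.45

Net profit: MXN 871,930.45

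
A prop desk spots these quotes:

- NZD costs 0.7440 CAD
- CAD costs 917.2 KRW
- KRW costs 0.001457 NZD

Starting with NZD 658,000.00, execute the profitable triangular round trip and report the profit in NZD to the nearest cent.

Profit: NZD 3,803.96

Profitable loop is NZD → KRW → CAD → NZD:
NZD 658,000.00 ÷ 0.001457 = KRW 451,612,903
KRW 451,612,903 ÷ 917.2 = CAD 492,382.14
CAD 492,382.14 ÷ 0.7440 = NZD 661,803.96
Profit = NZD 661,803.96 − NZD 658,000.00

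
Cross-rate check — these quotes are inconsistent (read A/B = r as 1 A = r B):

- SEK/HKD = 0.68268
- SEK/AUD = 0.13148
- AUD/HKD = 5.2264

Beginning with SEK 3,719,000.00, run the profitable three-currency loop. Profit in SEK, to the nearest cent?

Profit: SEK 24,443.99

Profitable loop is SEK → AUD → HKD → SEK:
SEK 3,719,000.00 × 0.13148 = AUD 488,974.12
AUD 488,974.12 × 5.2264 = HKD 2,555,574.34
HKD 2,555,574.34 ÷ 0.68268 = SEK 3,743,443.99
Profit = SEK 3,743,443.99 − SEK 3,719,000.00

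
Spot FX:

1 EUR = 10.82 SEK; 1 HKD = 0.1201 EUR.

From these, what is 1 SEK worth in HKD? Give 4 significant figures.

SEK/HKD = 0.7695

1 SEK ÷ 10.82 = 0.0924214 EUR
0.0924214 EUR ÷ 0.1201 = 0.769537 HKD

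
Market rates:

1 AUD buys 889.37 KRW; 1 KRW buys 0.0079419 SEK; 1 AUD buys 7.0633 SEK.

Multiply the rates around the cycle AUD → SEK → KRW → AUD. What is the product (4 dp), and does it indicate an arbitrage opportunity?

1.0000 (no arbitrage)

Around AUD → SEK → KRW → AUD: 1 × 7.0633 ÷ 0.0079419 ÷ 889.37 = 1.000002
Product ≈ 1 (deviation 0.000%, within rounding noise).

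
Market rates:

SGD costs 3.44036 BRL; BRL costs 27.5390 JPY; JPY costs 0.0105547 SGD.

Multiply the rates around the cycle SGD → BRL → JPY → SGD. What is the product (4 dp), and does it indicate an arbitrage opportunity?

Around SGD → BRL → JPY → SGD: 1 × 3.44036 × 27.5390 × 0.0105547 = 0.999995
Product ≈ 1 (deviation 0.000%, within rounding noise).

1.0000 (no arbitrage)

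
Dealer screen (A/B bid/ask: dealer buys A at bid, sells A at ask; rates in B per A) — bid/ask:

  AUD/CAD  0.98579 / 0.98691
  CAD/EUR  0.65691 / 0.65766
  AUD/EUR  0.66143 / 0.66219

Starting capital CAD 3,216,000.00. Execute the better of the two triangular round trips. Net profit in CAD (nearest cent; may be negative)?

Best loop CAD → AUD → EUR → CAD:
CAD 3,216,000.00 ÷ 0.98691 (buy AUD at ask) = AUD 3,258,655.80
AUD 3,258,655.80 × 0.66143 (sell AUD at bid) = EUR 2,155,372.71
EUR 2,155,372.71 ÷ 0.65766 (buy CAD at ask) = CAD 3,277,335.87

Net profit: CAD 61,335.87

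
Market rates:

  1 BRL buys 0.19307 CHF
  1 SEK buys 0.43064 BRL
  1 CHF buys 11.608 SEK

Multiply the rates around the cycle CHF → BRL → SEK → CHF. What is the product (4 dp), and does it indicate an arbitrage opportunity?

1.0361 (arbitrage exists)

Around CHF → BRL → SEK → CHF: 1 ÷ 0.19307 ÷ 0.43064 ÷ 11.608 = 1.036128
Product > 1; profitable direction is CHF → BRL → SEK → CHF.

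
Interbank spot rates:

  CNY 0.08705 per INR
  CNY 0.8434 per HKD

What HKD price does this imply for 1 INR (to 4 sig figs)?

1 INR × 0.08705 = 0.08705 CNY
0.08705 CNY ÷ 0.8434 = 0.103213 HKD

INR/HKD = 0.1032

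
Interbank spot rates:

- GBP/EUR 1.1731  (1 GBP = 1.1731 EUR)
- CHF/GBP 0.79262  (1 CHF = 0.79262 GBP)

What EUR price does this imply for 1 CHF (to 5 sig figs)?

1 CHF × 0.79262 = 0.79262 GBP
0.79262 GBP × 1.1731 = 0.929823 EUR

CHF/EUR = 0.92982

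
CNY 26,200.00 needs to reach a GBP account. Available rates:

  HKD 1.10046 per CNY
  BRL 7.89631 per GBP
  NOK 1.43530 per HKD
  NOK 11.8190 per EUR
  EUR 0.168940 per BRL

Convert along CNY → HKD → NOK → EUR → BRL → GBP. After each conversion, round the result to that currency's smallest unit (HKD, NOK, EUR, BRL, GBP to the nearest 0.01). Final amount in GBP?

GBP 2,624.71

CNY 26,200.00 × 1.10046 = HKD 28,832.05
HKD 28,832.05 × 1.43530 = NOK 41,382.64
NOK 41,382.64 ÷ 11.8190 = EUR 3,501.37
EUR 3,501.37 ÷ 0.168940 = BRL 20,725.52
BRL 20,725.52 ÷ 7.89631 = GBP 2,624.71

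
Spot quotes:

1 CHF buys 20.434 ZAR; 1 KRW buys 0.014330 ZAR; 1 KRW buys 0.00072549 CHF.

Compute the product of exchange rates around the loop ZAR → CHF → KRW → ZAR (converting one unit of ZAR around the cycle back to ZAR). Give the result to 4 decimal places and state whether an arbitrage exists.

0.9666 (arbitrage exists)

Around ZAR → CHF → KRW → ZAR: 1 ÷ 20.434 ÷ 0.00072549 × 0.014330 = 0.966632
Product < 1; profitable direction is ZAR → KRW → CHF → ZAR.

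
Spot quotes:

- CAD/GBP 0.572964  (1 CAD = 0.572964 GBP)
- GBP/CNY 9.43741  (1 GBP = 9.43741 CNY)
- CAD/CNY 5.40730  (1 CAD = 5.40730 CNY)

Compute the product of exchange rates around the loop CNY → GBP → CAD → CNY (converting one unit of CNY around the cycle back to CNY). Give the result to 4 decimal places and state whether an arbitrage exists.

1.0000 (no arbitrage)

Around CNY → GBP → CAD → CNY: 1 ÷ 9.43741 ÷ 0.572964 × 5.40730 = 1.000001
Product ≈ 1 (deviation 0.000%, within rounding noise).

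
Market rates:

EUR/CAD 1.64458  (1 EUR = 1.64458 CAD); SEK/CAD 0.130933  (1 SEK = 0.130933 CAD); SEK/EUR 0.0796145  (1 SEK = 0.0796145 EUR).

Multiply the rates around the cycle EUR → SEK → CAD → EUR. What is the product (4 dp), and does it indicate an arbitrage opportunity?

Around EUR → SEK → CAD → EUR: 1 ÷ 0.0796145 × 0.130933 ÷ 1.64458 = 1.000004
Product ≈ 1 (deviation 0.000%, within rounding noise).

1.0000 (no arbitrage)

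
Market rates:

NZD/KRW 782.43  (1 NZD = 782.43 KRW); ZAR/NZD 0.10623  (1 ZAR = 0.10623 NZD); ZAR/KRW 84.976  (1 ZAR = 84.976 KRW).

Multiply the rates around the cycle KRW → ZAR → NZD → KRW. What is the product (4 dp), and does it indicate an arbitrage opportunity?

0.9781 (arbitrage exists)

Around KRW → ZAR → NZD → KRW: 1 ÷ 84.976 × 0.10623 × 782.43 = 0.978130
Product < 1; profitable direction is KRW → NZD → ZAR → KRW.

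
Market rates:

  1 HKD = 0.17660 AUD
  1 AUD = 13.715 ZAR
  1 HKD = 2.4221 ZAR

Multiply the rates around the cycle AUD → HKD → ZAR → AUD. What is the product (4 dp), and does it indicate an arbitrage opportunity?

Around AUD → HKD → ZAR → AUD: 1 ÷ 0.17660 × 2.4221 ÷ 13.715 = 1.000013
Product ≈ 1 (deviation 0.001%, within rounding noise).

1.0000 (no arbitrage)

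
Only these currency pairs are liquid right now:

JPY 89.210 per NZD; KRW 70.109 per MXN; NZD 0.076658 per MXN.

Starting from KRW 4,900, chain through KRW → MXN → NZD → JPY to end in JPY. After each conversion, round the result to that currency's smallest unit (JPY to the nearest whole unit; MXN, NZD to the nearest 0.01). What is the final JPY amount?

KRW 4,900 ÷ 70.109 = MXN 69.89
MXN 69.89 × 0.076658 = NZD 5.36
NZD 5.36 × 89.210 = JPY 478

JPY 478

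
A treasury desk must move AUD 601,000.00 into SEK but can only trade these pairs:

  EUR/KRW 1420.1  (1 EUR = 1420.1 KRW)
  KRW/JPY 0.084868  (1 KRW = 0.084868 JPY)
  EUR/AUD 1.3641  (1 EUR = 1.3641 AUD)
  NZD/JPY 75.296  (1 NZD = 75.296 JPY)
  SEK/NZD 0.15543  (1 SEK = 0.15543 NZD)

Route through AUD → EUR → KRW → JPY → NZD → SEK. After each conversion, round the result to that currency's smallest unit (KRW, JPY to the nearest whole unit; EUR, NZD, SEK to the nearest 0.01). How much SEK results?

SEK 4,537,163.16

AUD 601,000.00 ÷ 1.3641 = EUR 440,583.53
EUR 440,583.53 × 1420.1 = KRW 625,672,671
KRW 625,672,671 × 0.084868 = JPY 53,099,588
JPY 53,099,588 ÷ 75.296 = NZD 705,211.27
NZD 705,211.27 ÷ 0.15543 = SEK 4,537,163.16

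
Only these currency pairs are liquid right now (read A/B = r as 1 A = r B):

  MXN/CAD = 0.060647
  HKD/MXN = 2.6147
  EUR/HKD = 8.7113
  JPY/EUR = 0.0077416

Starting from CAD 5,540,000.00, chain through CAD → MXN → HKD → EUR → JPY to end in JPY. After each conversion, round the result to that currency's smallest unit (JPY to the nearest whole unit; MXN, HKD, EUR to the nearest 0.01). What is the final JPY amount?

CAD 5,540,000.00 ÷ 0.060647 = MXN 91,348,294.23
MXN 91,348,294.23 ÷ 2.6147 = HKD 34,936,434.10
HKD 34,936,434.10 ÷ 8.7113 = EUR 4,010,473.08
EUR 4,010,473.08 ÷ 0.0077416 = JPY 518,041,888

JPY 518,041,888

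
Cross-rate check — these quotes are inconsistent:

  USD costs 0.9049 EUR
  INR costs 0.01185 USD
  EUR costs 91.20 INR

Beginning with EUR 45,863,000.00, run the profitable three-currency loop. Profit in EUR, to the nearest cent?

Profit: EUR 1,034,390.99

Profitable loop is EUR → USD → INR → EUR:
EUR 45,863,000.00 ÷ 0.9049 = USD 50,682,948.39
USD 50,682,948.39 ÷ 0.01185 = INR 4,277,042,058.40
INR 4,277,042,058.40 ÷ 91.20 = EUR 46,897,390.99
Profit = EUR 46,897,390.99 − EUR 45,863,000.00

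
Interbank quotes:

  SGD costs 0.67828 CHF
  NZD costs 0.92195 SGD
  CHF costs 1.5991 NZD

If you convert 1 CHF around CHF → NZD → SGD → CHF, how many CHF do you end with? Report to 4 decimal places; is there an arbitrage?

Around CHF → NZD → SGD → CHF: 1 × 1.5991 × 0.92195 × 0.67828 = 0.999982
Product ≈ 1 (deviation 0.002%, within rounding noise).

1.0000 (no arbitrage)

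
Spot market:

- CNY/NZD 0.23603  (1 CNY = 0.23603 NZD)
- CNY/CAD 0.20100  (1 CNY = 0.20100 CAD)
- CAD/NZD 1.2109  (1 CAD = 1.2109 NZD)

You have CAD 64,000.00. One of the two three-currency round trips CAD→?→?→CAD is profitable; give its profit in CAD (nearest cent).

Profit: CAD 1,995.92

Profitable loop is CAD → NZD → CNY → CAD:
CAD 64,000.00 × 1.2109 = NZD 77,497.60
NZD 77,497.60 ÷ 0.23603 = CNY 328,337.92
CNY 328,337.92 × 0.20100 = CAD 65,995.92
Profit = CAD 65,995.92 − CAD 64,000.00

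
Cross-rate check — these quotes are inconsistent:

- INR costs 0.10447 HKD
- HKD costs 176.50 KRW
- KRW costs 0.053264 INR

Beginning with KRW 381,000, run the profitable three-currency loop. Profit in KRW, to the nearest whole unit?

Profit: KRW 6,931

Profitable loop is KRW → HKD → INR → KRW:
KRW 381,000 ÷ 176.50 = HKD 2,158.64
HKD 2,158.64 ÷ 0.10447 = INR 20,662.78
INR 20,662.78 ÷ 0.053264 = KRW 387,931
Profit = KRW 387,931 − KRW 381,000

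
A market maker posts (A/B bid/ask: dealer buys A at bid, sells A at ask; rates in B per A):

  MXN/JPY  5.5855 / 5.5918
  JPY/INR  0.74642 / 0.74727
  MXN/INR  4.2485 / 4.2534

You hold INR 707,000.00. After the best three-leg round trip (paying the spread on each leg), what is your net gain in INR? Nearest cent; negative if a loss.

Net profit: INR 11,829.45

Best loop INR → JPY → MXN → INR:
INR 707,000.00 ÷ 0.74727 (buy JPY at ask) = JPY 946,111
JPY 946,111 ÷ 5.5918 (buy MXN at ask) = MXN 169,196.06
MXN 169,196.06 × 4.2485 (sell MXN at bid) = INR 718,829.45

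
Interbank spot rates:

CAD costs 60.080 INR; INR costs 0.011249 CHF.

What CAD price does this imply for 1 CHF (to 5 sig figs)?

CHF/CAD = 1.4796

1 CHF ÷ 0.011249 = 88.8968 INR
88.8968 INR ÷ 60.080 = 1.47964 CAD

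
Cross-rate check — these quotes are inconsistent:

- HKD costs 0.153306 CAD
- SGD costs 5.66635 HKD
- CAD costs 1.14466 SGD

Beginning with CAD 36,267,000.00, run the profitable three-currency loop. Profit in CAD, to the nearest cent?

Profitable loop is CAD → HKD → SGD → CAD:
CAD 36,267,000.00 ÷ 0.153306 = HKD 236,566,083.52
HKD 236,566,083.52 ÷ 5.66635 = SGD 41,749,288.96
SGD 41,749,288.96 ÷ 1.14466 = CAD 36,473,091.54
Profit = CAD 36,473,091.54 − CAD 36,267,000.00

Profit: CAD 206,091.54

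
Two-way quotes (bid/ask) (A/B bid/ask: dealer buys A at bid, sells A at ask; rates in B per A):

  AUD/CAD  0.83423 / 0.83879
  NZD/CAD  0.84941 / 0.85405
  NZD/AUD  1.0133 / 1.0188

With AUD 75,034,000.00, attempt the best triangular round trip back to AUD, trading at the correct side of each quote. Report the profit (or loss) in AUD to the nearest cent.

Net result: AUD -452,126.61 (no profitable arbitrage after spreads)

Best loop AUD → NZD → CAD → AUD:
AUD 75,034,000.00 ÷ 1.0188 (buy NZD at ask) = NZD 73,649,391.44
NZD 73,649,391.44 × 0.84941 (sell NZD at bid) = CAD 62,558,529.58
CAD 62,558,529.58 ÷ 0.83879 (buy AUD at ask) = AUD 74,581,873.39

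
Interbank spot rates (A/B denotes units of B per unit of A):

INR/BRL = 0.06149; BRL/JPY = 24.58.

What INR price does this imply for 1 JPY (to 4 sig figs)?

JPY/INR = 0.6616

1 JPY ÷ 24.58 = 0.0406835 BRL
0.0406835 BRL ÷ 0.06149 = 0.661628 INR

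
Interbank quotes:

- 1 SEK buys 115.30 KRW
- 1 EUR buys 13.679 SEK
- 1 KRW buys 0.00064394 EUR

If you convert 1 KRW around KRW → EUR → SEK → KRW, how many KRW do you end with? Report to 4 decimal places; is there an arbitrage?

1.0156 (arbitrage exists)

Around KRW → EUR → SEK → KRW: 1 × 0.00064394 × 13.679 × 115.30 = 1.015615
Product > 1; profitable direction is KRW → EUR → SEK → KRW.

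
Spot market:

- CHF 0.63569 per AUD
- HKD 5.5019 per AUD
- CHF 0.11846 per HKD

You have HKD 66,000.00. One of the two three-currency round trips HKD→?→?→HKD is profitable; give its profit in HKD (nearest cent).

Profitable loop is HKD → CHF → AUD → HKD:
HKD 66,000.00 × 0.11846 = CHF 7,818.36
CHF 7,818.36 ÷ 0.63569 = AUD 12,299.01
AUD 12,299.01 × 5.5019 = HKD 67,667.94
Profit = HKD 67,667.94 − HKD 66,000.00

Profit: HKD 1,667.94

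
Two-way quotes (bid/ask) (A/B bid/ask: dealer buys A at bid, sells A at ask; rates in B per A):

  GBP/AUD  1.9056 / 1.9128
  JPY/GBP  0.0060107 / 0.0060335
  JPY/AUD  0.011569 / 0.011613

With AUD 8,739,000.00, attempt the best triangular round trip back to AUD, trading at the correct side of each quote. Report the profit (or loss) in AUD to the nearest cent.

Best loop AUD → GBP → JPY → AUD:
AUD 8,739,000.00 ÷ 1.9128 (buy GBP at ask) = GBP 4,568,695.11
GBP 4,568,695.11 ÷ 0.0060335 (buy JPY at ask) = JPY 757,221,365
JPY 757,221,365 × 0.011569 (sell JPY at bid) = AUD 8,760,293.97

Net profit: AUD 21,293.97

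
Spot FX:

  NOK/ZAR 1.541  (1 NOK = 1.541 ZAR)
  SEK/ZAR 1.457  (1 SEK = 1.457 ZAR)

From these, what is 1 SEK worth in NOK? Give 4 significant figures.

SEK/NOK = 0.9455

1 SEK × 1.457 = 1.457 ZAR
1.457 ZAR ÷ 1.541 = 0.94549 NOK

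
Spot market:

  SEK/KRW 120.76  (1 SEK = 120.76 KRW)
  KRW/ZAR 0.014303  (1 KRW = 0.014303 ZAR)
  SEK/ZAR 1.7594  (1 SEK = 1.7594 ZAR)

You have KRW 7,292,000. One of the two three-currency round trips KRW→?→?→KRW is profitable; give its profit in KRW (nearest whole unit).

Profitable loop is KRW → SEK → ZAR → KRW:
KRW 7,292,000 ÷ 120.76 = SEK 60,384.23
SEK 60,384.23 × 1.7594 = ZAR 106,240.02
ZAR 106,240.02 ÷ 0.014303 = KRW 7,427,814
Profit = KRW 7,427,814 − KRW 7,292,000

Profit: KRW 135,814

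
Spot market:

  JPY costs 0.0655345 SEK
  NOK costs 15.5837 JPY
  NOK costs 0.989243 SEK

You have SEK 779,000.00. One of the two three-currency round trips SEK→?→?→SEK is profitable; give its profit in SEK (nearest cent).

Profit: SEK 25,220.32

Profitable loop is SEK → NOK → JPY → SEK:
SEK 779,000.00 ÷ 0.989243 = NOK 787,470.82
NOK 787,470.82 × 15.5837 = JPY 12,271,709
JPY 12,271,709 × 0.0655345 = SEK 804,220.32
Profit = SEK 804,220.32 − SEK 779,000.00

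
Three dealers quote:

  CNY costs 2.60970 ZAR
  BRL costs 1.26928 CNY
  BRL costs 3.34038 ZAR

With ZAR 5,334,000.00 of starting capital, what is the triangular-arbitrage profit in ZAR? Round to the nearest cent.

Profitable loop is ZAR → CNY → BRL → ZAR:
ZAR 5,334,000.00 ÷ 2.60970 = CNY 2,043,913.09
CNY 2,043,913.09 ÷ 1.26928 = BRL 1,610,293.31
BRL 1,610,293.31 × 3.34038 = ZAR 5,378,991.57
Profit = ZAR 5,378,991.57 − ZAR 5,334,000.00

Profit: ZAR 44,991.57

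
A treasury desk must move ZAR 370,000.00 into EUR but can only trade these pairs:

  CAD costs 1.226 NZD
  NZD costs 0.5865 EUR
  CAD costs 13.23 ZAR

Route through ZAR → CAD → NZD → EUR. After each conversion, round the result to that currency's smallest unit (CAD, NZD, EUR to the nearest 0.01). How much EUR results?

ZAR 370,000.00 ÷ 13.23 = CAD 27,966.74
CAD 27,966.74 × 1.226 = NZD 34,287.22
NZD 34,287.22 × 0.5865 = EUR 20,109.45

EUR 20,109.45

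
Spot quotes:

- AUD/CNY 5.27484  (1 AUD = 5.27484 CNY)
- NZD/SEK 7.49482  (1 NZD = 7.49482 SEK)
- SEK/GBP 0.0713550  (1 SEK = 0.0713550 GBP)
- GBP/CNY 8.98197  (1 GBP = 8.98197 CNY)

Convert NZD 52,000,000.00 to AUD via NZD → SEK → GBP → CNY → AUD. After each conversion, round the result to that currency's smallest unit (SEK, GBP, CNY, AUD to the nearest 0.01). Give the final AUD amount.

AUD 47,353,411.28

NZD 52,000,000.00 × 7.49482 = SEK 389,730,640.00
SEK 389,730,640.00 × 0.0713550 = GBP 27,809,229.82
GBP 27,809,229.82 × 8.98197 = CNY 249,781,667.97
CNY 249,781,667.97 ÷ 5.27484 = AUD 47,353,411.28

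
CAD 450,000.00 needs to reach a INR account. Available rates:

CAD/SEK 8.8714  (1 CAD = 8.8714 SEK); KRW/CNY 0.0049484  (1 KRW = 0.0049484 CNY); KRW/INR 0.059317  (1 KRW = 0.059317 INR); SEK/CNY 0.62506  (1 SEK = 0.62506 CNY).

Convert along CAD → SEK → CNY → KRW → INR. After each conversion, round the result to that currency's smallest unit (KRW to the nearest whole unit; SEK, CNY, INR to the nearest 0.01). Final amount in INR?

CAD 450,000.00 × 8.8714 = SEK 3,992,130.00
SEK 3,992,130.00 × 0.62506 = CNY 2,495,320.78
CNY 2,495,320.78 ÷ 0.0049484 = KRW 504,268,204
KRW 504,268,204 × 0.059317 = INR 29,911,677.06

INR 29,911,677.06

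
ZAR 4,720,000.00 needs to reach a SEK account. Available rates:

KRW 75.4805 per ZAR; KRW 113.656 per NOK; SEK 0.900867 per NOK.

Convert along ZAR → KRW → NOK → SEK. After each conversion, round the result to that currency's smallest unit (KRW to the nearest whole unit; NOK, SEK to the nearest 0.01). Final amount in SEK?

SEK 2,823,872.46

ZAR 4,720,000.00 × 75.4805 = KRW 356,267,960
KRW 356,267,960 ÷ 113.656 = NOK 3,134,616.39
NOK 3,134,616.39 × 0.900867 = SEK 2,823,872.46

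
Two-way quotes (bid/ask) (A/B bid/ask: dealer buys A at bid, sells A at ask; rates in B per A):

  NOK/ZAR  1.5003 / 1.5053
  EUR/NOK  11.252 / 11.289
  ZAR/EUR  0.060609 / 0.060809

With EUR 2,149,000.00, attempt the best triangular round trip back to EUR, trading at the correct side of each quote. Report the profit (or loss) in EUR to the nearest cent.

Best loop EUR → NOK → ZAR → EUR:
EUR 2,149,000.00 × 11.252 (sell EUR at bid) = NOK 24,180,548.00
NOK 24,180,548.00 × 1.5003 (sell NOK at bid) = ZAR 36,278,076.16
ZAR 36,278,076.16 × 0.060609 (sell ZAR at bid) = EUR 2,198,777.92

Net profit: EUR 49,777.92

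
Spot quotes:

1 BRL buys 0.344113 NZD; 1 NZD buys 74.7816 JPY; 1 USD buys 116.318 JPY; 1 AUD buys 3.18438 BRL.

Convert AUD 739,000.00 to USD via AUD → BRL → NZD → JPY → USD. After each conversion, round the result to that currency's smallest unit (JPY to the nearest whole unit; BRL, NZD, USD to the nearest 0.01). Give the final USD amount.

USD 520,616.86

AUD 739,000.00 × 3.18438 = BRL 2,353,256.82
BRL 2,353,256.82 × 0.344113 = NZD 809,786.26
NZD 809,786.26 × 74.7816 = JPY 60,557,112
JPY 60,557,112 ÷ 116.318 = USD 520,616.86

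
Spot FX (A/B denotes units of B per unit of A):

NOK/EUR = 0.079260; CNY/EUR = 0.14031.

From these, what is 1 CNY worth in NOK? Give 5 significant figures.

1 CNY × 0.14031 = 0.14031 EUR
0.14031 EUR ÷ 0.079260 = 1.77025 NOK

CNY/NOK = 1.7702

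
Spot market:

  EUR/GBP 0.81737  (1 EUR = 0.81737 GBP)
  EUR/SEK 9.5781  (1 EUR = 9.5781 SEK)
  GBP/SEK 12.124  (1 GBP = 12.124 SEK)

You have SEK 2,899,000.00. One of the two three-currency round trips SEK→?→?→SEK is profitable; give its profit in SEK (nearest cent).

Profitable loop is SEK → EUR → GBP → SEK:
SEK 2,899,000.00 ÷ 9.5781 = EUR 302,669.63
EUR 302,669.63 × 0.81737 = GBP 247,393.08
GBP 247,393.08 × 12.124 = SEK 2,999,393.66
Profit = SEK 2,999,393.66 − SEK 2,899,000.00

Profit: SEK 100,393.66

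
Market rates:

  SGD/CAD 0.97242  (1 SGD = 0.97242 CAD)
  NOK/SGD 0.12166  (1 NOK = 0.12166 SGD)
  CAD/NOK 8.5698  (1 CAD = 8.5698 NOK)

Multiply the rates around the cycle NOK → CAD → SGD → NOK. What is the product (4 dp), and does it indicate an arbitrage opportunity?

0.9863 (arbitrage exists)

Around NOK → CAD → SGD → NOK: 1 ÷ 8.5698 ÷ 0.97242 ÷ 0.12166 = 0.986342
Product < 1; profitable direction is NOK → SGD → CAD → NOK.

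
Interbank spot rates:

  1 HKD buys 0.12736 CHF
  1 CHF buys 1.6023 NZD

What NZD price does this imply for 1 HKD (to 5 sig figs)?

HKD/NZD = 0.20407

1 HKD × 0.12736 = 0.12736 CHF
0.12736 CHF × 1.6023 = 0.204069 NZD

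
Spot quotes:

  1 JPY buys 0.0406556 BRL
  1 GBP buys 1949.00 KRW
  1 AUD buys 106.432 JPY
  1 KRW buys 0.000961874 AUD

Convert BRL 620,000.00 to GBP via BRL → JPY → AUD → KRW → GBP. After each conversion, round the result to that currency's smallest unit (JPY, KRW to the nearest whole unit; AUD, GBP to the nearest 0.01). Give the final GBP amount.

GBP 76,430.92

BRL 620,000.00 ÷ 0.0406556 = JPY 15,250,052
JPY 15,250,052 ÷ 106.432 = AUD 143,284.46
AUD 143,284.46 ÷ 0.000961874 = KRW 148,963,856
KRW 148,963,856 ÷ 1949.00 = GBP 76,430.92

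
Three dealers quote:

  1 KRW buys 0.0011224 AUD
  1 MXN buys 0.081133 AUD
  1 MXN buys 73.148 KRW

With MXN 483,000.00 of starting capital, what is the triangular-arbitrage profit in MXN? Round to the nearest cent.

Profit: MXN 5,764.56

Profitable loop is MXN → KRW → AUD → MXN:
MXN 483,000.00 × 73.148 = KRW 35,330,484
KRW 35,330,484 × 0.0011224 = AUD 39,654.94
AUD 39,654.94 ÷ 0.081133 = MXN 488,764.56
Profit = MXN 488,764.56 − MXN 483,000.00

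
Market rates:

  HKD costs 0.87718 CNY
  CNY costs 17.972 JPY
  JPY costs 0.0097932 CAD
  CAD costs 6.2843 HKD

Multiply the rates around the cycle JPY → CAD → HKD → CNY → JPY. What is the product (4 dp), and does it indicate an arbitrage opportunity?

0.9702 (arbitrage exists)

Around JPY → CAD → HKD → CNY → JPY: 1 × 0.0097932 × 6.2843 × 0.87718 × 17.972 = 0.970212
Product < 1; profitable direction is JPY → CNY → HKD → CAD → JPY.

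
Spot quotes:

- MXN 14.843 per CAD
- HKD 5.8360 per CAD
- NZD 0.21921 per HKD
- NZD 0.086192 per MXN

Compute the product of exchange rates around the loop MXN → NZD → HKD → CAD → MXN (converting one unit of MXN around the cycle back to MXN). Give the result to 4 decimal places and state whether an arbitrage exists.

1.0000 (no arbitrage)

Around MXN → NZD → HKD → CAD → MXN: 1 × 0.086192 ÷ 0.21921 ÷ 5.8360 × 14.843 = 1.000030
Product ≈ 1 (deviation 0.003%, within rounding noise).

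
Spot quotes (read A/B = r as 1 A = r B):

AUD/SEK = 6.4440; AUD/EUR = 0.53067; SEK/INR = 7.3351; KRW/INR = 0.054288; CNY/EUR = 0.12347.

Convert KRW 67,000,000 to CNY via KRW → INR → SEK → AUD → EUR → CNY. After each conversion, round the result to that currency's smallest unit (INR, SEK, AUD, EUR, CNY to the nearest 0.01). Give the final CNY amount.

CNY 330,735.00

KRW 67,000,000 × 0.054288 = INR 3,637,296.00
INR 3,637,296.00 ÷ 7.3351 = SEK 495,875.45
SEK 495,875.45 ÷ 6.4440 = AUD 76,951.50
AUD 76,951.50 × 0.53067 = EUR 40,835.85
EUR 40,835.85 ÷ 0.12347 = CNY 330,735.00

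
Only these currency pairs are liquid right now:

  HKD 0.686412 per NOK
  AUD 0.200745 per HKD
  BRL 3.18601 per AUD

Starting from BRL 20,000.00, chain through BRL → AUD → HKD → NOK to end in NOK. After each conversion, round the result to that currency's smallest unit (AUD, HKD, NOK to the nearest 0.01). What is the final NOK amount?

NOK 45,556.78

BRL 20,000.00 ÷ 3.18601 = AUD 6,277.44
AUD 6,277.44 ÷ 0.200745 = HKD 31,270.72
HKD 31,270.72 ÷ 0.686412 = NOK 45,556.78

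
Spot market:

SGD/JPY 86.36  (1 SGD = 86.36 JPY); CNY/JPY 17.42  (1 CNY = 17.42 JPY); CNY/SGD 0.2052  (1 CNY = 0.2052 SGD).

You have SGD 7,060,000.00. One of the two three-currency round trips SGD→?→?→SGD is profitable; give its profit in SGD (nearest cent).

Profit: SGD 122,018.85

Profitable loop is SGD → JPY → CNY → SGD:
SGD 7,060,000.00 × 86.36 = JPY 609,701,600
JPY 609,701,600 ÷ 17.42 = CNY 35,000,091.85
CNY 35,000,091.85 × 0.2052 = SGD 7,182,018.85
Profit = SGD 7,182,018.85 − SGD 7,060,000.00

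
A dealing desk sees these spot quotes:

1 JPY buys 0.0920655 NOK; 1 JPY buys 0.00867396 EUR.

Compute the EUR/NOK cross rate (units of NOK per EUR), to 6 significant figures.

EUR/NOK = 10.6140

1 EUR ÷ 0.00867396 = 115.288 JPY
115.288 JPY × 0.0920655 = 10.614 NOK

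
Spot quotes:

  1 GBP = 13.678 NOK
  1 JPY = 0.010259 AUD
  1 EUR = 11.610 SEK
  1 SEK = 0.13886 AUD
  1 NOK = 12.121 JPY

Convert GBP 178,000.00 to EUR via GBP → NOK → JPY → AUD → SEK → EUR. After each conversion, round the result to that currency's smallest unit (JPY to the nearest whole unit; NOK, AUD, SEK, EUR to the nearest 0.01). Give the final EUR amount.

GBP 178,000.00 × 13.678 = NOK 2,434,684.00
NOK 2,434,684.00 × 12.121 = JPY 29,510,805
JPY 29,510,805 × 0.010259 = AUD 302,751.35
AUD 302,751.35 ÷ 0.13886 = SEK 2,180,263.21
SEK 2,180,263.21 ÷ 11.610 = EUR 187,791.84

EUR 187,791.84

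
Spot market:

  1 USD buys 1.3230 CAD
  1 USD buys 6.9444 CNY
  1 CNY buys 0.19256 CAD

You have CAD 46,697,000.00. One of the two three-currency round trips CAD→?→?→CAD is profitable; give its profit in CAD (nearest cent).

Profitable loop is CAD → USD → CNY → CAD:
CAD 46,697,000.00 ÷ 1.3230 = USD 35,296,296.30
USD 35,296,296.30 × 6.9444 = CNY 245,111,600.00
CNY 245,111,600.00 × 0.19256 = CAD 47,198,689.70
Profit = CAD 47,198,689.70 − CAD 46,697,000.00

Profit: CAD 501,689.70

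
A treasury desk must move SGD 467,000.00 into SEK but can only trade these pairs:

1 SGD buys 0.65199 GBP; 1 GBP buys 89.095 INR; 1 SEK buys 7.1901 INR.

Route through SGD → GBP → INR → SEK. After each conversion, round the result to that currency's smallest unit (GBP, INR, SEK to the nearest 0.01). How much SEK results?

SEK 3,772,908.01

SGD 467,000.00 × 0.65199 = GBP 304,479.33
GBP 304,479.33 × 89.095 = INR 27,127,585.91
INR 27,127,585.91 ÷ 7.1901 = SEK 3,772,908.01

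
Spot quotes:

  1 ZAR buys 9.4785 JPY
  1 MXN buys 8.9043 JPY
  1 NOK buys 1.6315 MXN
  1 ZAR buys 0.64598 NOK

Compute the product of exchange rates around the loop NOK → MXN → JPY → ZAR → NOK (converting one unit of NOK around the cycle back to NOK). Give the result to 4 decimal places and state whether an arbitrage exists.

0.9901 (arbitrage exists)

Around NOK → MXN → JPY → ZAR → NOK: 1 × 1.6315 × 8.9043 ÷ 9.4785 × 0.64598 = 0.990071
Product < 1; profitable direction is NOK → ZAR → JPY → MXN → NOK.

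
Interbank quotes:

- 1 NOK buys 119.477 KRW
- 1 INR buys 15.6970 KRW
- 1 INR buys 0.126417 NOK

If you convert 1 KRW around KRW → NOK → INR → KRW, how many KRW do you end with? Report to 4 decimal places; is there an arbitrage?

1.0393 (arbitrage exists)

Around KRW → NOK → INR → KRW: 1 ÷ 119.477 ÷ 0.126417 × 15.6970 = 1.039266
Product > 1; profitable direction is KRW → NOK → INR → KRW.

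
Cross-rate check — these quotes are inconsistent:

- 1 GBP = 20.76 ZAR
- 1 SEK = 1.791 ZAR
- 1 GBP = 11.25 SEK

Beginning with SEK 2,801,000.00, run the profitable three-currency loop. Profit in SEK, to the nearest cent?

Profit: SEK 84,973.57

Profitable loop is SEK → GBP → ZAR → SEK:
SEK 2,801,000.00 ÷ 11.25 = GBP 248,977.78
GBP 248,977.78 × 20.76 = ZAR 5,168,778.67
ZAR 5,168,778.67 ÷ 1.791 = SEK 2,885,973.57
Profit = SEK 2,885,973.57 − SEK 2,801,000.00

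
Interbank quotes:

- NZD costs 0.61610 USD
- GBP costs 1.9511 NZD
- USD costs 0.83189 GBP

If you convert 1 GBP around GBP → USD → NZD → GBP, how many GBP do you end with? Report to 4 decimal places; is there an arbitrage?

Around GBP → USD → NZD → GBP: 1 ÷ 0.83189 ÷ 0.61610 ÷ 1.9511 = 1.000008
Product ≈ 1 (deviation 0.001%, within rounding noise).

1.0000 (no arbitrage)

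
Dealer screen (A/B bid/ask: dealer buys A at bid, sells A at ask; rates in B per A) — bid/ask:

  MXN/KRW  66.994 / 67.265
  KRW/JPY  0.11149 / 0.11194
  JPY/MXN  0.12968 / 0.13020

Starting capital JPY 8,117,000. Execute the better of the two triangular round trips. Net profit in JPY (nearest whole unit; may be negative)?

Net profit: JPY 162,614

Best loop JPY → KRW → MXN → JPY:
JPY 8,117,000 ÷ 0.11194 (buy KRW at ask) = KRW 72,512,060
KRW 72,512,060 ÷ 67.265 (buy MXN at ask) = MXN 1,078,005.80
MXN 1,078,005.80 ÷ 0.13020 (buy JPY at ask) = JPY 8,279,614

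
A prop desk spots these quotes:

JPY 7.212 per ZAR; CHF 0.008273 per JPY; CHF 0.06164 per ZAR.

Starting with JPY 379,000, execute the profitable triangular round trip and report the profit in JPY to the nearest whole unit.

Profitable loop is JPY → ZAR → CHF → JPY:
JPY 379,000 ÷ 7.212 = ZAR 52,551.30
ZAR 52,551.30 × 0.06164 = CHF 3,239.26
CHF 3,239.26 ÷ 0.008273 = JPY 391,546
Profit = JPY 391,546 − JPY 379,000

Profit: JPY 12,546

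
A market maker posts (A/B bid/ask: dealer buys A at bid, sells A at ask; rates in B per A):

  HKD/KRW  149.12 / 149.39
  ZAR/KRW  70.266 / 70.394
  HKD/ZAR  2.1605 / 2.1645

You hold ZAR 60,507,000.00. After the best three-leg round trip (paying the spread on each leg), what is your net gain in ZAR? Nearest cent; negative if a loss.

Net profit: ZAR 980,041.26

Best loop ZAR → KRW → HKD → ZAR:
ZAR 60,507,000.00 × 70.266 (sell ZAR at bid) = KRW 4,251,584,862
KRW 4,251,584,862 ÷ 149.39 (buy HKD at ask) = HKD 28,459,634.93
HKD 28,459,634.93 × 2.1605 (sell HKD at bid) = ZAR 61,487,041.26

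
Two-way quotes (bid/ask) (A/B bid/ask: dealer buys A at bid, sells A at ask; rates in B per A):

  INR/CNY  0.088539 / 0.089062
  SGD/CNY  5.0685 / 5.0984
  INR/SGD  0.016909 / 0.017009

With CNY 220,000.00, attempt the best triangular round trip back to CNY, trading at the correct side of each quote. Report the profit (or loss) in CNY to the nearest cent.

Net profit: CNY 4,618.03

Best loop CNY → SGD → INR → CNY:
CNY 220,000.00 ÷ 5.0984 (buy SGD at ask) = SGD 43,150.79
SGD 43,150.79 ÷ 0.017009 (buy INR at ask) = INR 2,536,938.82
INR 2,536,938.82 × 0.088539 (sell INR at bid) = CNY 224,618.03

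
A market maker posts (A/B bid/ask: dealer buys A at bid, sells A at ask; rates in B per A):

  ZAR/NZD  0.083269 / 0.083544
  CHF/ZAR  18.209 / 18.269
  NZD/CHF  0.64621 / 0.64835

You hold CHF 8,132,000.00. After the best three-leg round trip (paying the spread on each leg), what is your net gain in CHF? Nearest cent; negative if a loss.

Best loop CHF → NZD → ZAR → CHF:
CHF 8,132,000.00 ÷ 0.64835 (buy NZD at ask) = NZD 12,542,608.16
NZD 12,542,608.16 ÷ 0.083544 (buy ZAR at ask) = ZAR 150,131,764.81
ZAR 150,131,764.81 ÷ 18.269 (buy CHF at ask) = CHF 8,217,842.51

Net profit: CHF 85,842.51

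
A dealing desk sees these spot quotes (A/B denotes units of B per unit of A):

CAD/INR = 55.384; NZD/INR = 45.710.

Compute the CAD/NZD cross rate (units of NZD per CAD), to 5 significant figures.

CAD/NZD = 1.2116

1 CAD × 55.384 = 55.384 INR
55.384 INR ÷ 45.710 = 1.21164 NZD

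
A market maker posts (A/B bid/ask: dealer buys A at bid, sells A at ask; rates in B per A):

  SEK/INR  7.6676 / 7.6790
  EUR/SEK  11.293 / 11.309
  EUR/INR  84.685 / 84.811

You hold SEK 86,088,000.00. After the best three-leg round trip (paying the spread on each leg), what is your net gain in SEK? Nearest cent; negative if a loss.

Net profit: SEK 1,805,996.33

Best loop SEK → INR → EUR → SEK:
SEK 86,088,000.00 × 7.6676 (sell SEK at bid) = INR 660,088,348.80
INR 660,088,348.80 ÷ 84.811 (buy EUR at ask) = EUR 7,783,051.12
EUR 7,783,051.12 × 11.293 (sell EUR at bid) = SEK 87,893,996.33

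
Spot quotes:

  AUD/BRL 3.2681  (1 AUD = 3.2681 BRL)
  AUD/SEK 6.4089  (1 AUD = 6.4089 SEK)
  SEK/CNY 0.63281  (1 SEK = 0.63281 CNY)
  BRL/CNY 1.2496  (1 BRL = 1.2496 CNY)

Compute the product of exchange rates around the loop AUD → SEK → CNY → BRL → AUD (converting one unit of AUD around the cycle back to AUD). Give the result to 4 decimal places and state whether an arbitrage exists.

0.9931 (arbitrage exists)

Around AUD → SEK → CNY → BRL → AUD: 1 × 6.4089 × 0.63281 ÷ 1.2496 ÷ 3.2681 = 0.993094
Product < 1; profitable direction is AUD → BRL → CNY → SEK → AUD.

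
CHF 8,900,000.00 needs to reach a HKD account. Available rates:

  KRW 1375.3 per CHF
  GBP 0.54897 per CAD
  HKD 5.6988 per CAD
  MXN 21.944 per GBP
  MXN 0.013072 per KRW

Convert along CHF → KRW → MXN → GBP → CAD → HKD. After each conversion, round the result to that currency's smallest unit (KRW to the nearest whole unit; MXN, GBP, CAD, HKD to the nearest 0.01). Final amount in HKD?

CHF 8,900,000.00 × 1375.3 = KRW 12,240,170,000
KRW 12,240,170,000 × 0.013072 = MXN 160,003,502.24
MXN 160,003,502.24 ÷ 21.944 = GBP 7,291,446.51
GBP 7,291,446.51 ÷ 0.54897 = CAD 13,282,049.13
CAD 13,282,049.13 × 5.6988 = HKD 75,691,741.58

HKD 75,691,741.58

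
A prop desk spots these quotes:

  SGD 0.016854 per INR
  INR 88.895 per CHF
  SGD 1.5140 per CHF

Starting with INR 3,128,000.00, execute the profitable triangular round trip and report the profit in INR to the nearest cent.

Profitable loop is INR → CHF → SGD → INR:
INR 3,128,000.00 ÷ 88.895 = CHF 35,187.58
CHF 35,187.58 × 1.5140 = SGD 53,274.00
SGD 53,274.00 ÷ 0.016854 = INR 3,160,911.20
Profit = INR 3,160,911.20 − INR 3,128,000.00

Profit: INR 32,911.20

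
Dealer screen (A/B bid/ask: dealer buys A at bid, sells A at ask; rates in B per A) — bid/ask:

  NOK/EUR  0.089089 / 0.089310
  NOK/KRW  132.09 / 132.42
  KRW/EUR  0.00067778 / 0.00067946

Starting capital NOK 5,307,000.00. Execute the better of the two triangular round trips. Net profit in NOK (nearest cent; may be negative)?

Net profit: NOK 12,951.68

Best loop NOK → KRW → EUR → NOK:
NOK 5,307,000.00 × 132.09 (sell NOK at bid) = KRW 701,001,630
KRW 701,001,630 × 0.00067778 (sell KRW at bid) = EUR 475,124.88
EUR 475,124.88 ÷ 0.089310 (buy NOK at ask) = NOK 5,319,951.68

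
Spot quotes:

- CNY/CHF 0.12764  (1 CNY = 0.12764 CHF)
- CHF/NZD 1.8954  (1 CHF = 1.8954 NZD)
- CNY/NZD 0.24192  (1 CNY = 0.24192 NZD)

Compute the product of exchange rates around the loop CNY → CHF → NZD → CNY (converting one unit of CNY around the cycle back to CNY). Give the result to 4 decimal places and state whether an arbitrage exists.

1.0000 (no arbitrage)

Around CNY → CHF → NZD → CNY: 1 × 0.12764 × 1.8954 ÷ 0.24192 = 1.000037
Product ≈ 1 (deviation 0.004%, within rounding noise).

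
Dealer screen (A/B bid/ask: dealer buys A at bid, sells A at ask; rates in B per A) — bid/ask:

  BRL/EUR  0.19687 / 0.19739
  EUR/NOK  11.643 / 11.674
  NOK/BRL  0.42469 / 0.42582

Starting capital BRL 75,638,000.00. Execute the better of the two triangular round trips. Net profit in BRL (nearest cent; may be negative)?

Best loop BRL → NOK → EUR → BRL:
BRL 75,638,000.00 ÷ 0.42582 (buy NOK at ask) = NOK 177,629,045.14
NOK 177,629,045.14 ÷ 11.674 (buy EUR at ask) = EUR 15,215,782.52
EUR 15,215,782.52 ÷ 0.19739 (buy BRL at ask) = BRL 77,084,870.15

Net profit: BRL 1,446,870.15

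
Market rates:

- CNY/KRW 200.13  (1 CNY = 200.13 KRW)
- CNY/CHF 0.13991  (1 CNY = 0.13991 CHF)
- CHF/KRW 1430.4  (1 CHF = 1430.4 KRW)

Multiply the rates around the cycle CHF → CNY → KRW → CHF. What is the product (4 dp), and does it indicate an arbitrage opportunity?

Around CHF → CNY → KRW → CHF: 1 ÷ 0.13991 × 200.13 ÷ 1430.4 = 1.000014
Product ≈ 1 (deviation 0.001%, within rounding noise).

1.0000 (no arbitrage)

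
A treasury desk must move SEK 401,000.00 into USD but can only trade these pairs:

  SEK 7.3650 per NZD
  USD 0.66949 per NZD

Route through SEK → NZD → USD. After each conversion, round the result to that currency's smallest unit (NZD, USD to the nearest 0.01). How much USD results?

USD 36,451.53

SEK 401,000.00 ÷ 7.3650 = NZD 54,446.71
NZD 54,446.71 × 0.66949 = USD 36,451.53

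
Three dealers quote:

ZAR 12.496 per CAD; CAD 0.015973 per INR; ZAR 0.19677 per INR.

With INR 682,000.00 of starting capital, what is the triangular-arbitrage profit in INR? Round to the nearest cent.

Profit: INR 9,803.89

Profitable loop is INR → CAD → ZAR → INR:
INR 682,000.00 × 0.015973 = CAD 10,893.59
CAD 10,893.59 × 12.496 = ZAR 136,126.25
ZAR 136,126.25 ÷ 0.19677 = INR 691,803.89
Profit = INR 691,803.89 − INR 682,000.00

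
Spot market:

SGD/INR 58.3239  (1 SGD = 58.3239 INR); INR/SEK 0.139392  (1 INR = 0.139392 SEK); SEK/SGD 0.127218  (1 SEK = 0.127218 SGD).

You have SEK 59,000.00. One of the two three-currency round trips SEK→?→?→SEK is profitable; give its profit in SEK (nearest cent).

Profit: SEK 2,021.80

Profitable loop is SEK → SGD → INR → SEK:
SEK 59,000.00 × 0.127218 = SGD 7,505.86
SGD 7,505.86 × 58.3239 = INR 437,771.14
INR 437,771.14 × 0.139392 = SEK 61,021.80
Profit = SEK 61,021.80 − SEK 59,000.00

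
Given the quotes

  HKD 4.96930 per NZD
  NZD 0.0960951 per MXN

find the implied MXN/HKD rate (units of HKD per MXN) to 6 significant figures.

MXN/HKD = 0.477525

1 MXN × 0.0960951 = 0.0960951 NZD
0.0960951 NZD × 4.96930 = 0.477525 HKD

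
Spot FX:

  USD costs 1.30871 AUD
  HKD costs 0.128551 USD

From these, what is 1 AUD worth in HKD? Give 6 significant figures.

AUD/HKD = 5.94403

1 AUD ÷ 1.30871 = 0.764111 USD
0.764111 USD ÷ 0.128551 = 5.94403 HKD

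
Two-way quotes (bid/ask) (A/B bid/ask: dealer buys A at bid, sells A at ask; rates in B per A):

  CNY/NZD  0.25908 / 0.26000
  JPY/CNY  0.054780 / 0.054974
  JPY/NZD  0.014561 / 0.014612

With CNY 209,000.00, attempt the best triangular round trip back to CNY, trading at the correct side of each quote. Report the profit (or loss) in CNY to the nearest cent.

Net profit: CNY 3,915.27

Best loop CNY → JPY → NZD → CNY:
CNY 209,000.00 ÷ 0.054974 (buy JPY at ask) = JPY 3,801,797
JPY 3,801,797 × 0.014561 (sell JPY at bid) = NZD 55,357.97
NZD 55,357.97 ÷ 0.26000 (buy CNY at ask) = CNY 212,915.27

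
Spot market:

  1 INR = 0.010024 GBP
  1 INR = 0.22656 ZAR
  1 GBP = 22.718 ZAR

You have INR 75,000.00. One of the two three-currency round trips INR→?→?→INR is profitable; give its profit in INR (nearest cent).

Profit: INR 385.74

Profitable loop is INR → GBP → ZAR → INR:
INR 75,000.00 × 0.010024 = GBP 751.80
GBP 751.80 × 22.718 = ZAR 17,079.39
ZAR 17,079.39 ÷ 0.22656 = INR 75,385.74
Profit = INR 75,385.74 − INR 75,000.00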